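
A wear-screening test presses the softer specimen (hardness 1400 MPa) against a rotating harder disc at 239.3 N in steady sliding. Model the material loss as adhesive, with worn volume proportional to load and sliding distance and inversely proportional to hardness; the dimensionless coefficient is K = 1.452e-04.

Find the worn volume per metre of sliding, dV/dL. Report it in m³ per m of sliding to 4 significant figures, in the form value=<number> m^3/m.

Each operation holds exact precision. The intermediates are printed rounded. Rounded just once to 4 significant digits.
Convert: Hardness H = 1400 MPa = 1.400e+09 Pa.
Expressed in SI base units: W = 239.3 N, H = 1.400e+09 Pa, K = 1.452e-04.
The wear rate dV/dL = K·W/H: 1.452e-04 · 239.3 / 1.400e+09 = 2.482e-11 m³/m.

value=2.482e-11 m^3/m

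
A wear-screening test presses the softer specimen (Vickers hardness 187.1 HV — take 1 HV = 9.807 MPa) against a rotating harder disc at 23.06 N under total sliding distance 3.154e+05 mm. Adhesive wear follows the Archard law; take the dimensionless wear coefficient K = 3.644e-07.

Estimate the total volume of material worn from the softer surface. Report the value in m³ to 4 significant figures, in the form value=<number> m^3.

value=1.444e-12 m^3

All arithmetic runs at full float precision; intermediate values appear rounded. Rounded once at the end: 4 significant digits.
Convert: Distance L = 3.154e+05 mm = 315.4 m.
Convert: Hardness H = 187.1 HV × 9.807 MPa/HV = 1835 MPa = 1.835e+09 Pa.
SI base units throughout: W = 23.06 N, H = 1.835e+09 Pa, K = 3.644e-07.
Apply Archard: V = K·W·L/H = 3.644e-07 · 23.06 · 315.4 / 1.835e+09 = 1.444e-12 m³.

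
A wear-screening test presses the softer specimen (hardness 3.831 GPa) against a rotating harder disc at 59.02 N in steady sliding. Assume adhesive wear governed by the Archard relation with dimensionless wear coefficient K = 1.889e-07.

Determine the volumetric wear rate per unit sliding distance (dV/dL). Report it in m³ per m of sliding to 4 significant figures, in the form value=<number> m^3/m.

value=2.910e-15 m^3/m

Every step holds exact precision. Intermediates are displayed rounded. Rounded once at the end, at 4 significant figures.
Convert: Hardness H = 3.831 GPa = 3.831e+09 Pa.
Restated in SI base units: W = 59.02 N, H = 3.831e+09 Pa, K = 1.889e-07.
Volumetric rate dV/dL = K·W/H (independent of L): 1.889e-07 · 59.02 / 3.831e+09 = 2.910e-15 m³/m.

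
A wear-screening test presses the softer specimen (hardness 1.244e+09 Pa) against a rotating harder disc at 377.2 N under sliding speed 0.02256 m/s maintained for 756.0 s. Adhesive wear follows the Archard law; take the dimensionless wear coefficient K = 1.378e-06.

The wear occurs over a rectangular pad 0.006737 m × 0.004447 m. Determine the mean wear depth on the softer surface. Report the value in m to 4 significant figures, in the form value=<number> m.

value=2.379e-07 m

Intermediate values are shown rounded — the computation runs at full float precision — a lone final rounding, at 4 significant digits.
The distance L = v·t = 0.02256 m/s × 756.0 s = 17.06 m.
Contact area A = 0.006737 m × 0.004447 m = 2.996e-05 m².
As SI base values: W = 377.2 N, H = 1.244e+09 Pa, K = 1.378e-06.
Archard relation: V = K·W·L/H = 1.378e-06 · 377.2 · 17.06 / 1.244e+09 = 7.126e-12 m³.
Depth h = V/A = 7.126e-12 / 2.996e-05 = 2.379e-07 m.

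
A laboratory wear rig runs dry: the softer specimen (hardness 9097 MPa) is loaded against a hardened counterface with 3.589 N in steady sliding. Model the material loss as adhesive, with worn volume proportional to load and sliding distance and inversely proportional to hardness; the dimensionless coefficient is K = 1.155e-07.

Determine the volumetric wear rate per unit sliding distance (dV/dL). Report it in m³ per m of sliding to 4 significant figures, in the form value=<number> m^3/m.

The algebra carries full float precision, and intermediate values are printed rounded — a single final rounding: four significant digits.
Hardness H = 9097 MPa = 9.097e+09 Pa.
In SI base units: W = 3.589 N, H = 9.097e+09 Pa, K = 1.155e-07.
Sliding wear rate dV/dL = K·W/H (no L dependence): 1.155e-07 · 3.589 / 9.097e+09 = 4.557e-17 m³/m.

value=4.557e-17 m^3/m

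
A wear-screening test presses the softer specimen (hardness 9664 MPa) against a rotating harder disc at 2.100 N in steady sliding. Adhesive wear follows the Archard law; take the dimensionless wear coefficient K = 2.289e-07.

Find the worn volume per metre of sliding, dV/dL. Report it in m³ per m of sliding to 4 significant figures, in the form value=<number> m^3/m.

value=4.974e-17 m^3/m

Every step keeps full float precision — the intermediates are shown rounded, and rounded just once: four significant figures.
Hardness H = 9664 MPa = 9.664e+09 Pa.
SI base units throughout: W = 2.100 N, H = 9.664e+09 Pa, K = 2.289e-07.
Sliding wear rate dV/dL = K·W/H, so: 2.289e-07 · 2.100 / 9.664e+09 = 4.974e-17 m³/m.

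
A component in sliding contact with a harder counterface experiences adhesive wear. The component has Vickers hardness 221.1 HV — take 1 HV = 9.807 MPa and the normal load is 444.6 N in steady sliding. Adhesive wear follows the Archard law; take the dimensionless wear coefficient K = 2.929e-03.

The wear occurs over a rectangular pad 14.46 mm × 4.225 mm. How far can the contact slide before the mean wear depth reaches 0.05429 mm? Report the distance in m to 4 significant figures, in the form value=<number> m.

Intermediates appear rounded; all working math holds full precision. Rounded once at the end: four significant digits.
Hardness H = 221.1 HV × 9.807 MPa/HV = 2168 MPa = 2.168e+09 Pa.
Pad sides 14.46 mm × 4.225 mm = 0.01446 m × 0.004225 m. Contact area A = 0.01446 m × 0.004225 m = 6.109e-05 m².
Depth limit h_lim = 0.05429 mm = 5.429e-05 m.
SI base units throughout: W = 444.6 N, H = 2.168e+09 Pa, K = 2.929e-03.
At the depth limit, V_lim = h_lim·A = 5.429e-05 · 6.109e-05 = 3.317e-09 m³.
Sliding life L = V_lim·H/(K·W) = 3.317e-09 · 2.168e+09 / (2.929e-03 · 444.6) = 5.523 m.

value=5.523 m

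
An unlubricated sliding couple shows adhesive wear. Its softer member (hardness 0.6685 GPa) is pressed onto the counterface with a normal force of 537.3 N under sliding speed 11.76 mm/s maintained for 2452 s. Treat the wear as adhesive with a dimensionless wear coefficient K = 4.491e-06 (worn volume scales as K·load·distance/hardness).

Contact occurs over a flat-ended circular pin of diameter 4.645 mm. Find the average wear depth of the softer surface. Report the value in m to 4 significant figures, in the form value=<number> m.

Intermediate values appear rounded. All working math keeps full float precision; a single final rounding: four significant figures.
Convert: Sliding speed v = 11.76 mm/s = 0.01176 m/s. Distance L = v·t = 0.01176 m/s × 2452 s = 28.84 m.
Convert: Hardness H = 0.6685 GPa = 6.685e+08 Pa.
Convert: Pin diameter d = 4.645 mm = 0.004645 m. Contact area A = π·d²/4 = π·(0.004645 m)²/4 = 1.695e-05 m².
Expressed in SI base units: W = 537.3 N, H = 6.685e+08 Pa, K = 4.491e-06.
Wear volume V = K·W·L/H = 4.491e-06 · 537.3 · 28.84 / 6.685e+08 = 1.041e-10 m³.
Wear depth h = V/A = 1.041e-10 / 1.695e-05 = 6.142e-06 m.

value=6.142e-06 m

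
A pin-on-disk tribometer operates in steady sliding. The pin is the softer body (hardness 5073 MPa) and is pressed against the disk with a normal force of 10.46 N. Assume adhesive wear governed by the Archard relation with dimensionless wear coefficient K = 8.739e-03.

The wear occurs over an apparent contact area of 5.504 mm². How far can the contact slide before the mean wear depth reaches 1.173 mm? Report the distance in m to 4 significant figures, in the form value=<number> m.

Every step holds full precision — intermediates appear rounded. Rounded just once, at 4 significant figures.
Convert: Hardness H = 5073 MPa = 5.073e+09 Pa.
Convert: Contact area A = 5.504 mm² = 5.504e-06 m².
Convert: Depth limit h_lim = 1.173 mm = 0.001173 m.
Restated in SI base units: W = 10.46 N, H = 5.073e+09 Pa, K = 8.739e-03.
Wearable volume V_lim = h_lim·A = 0.001173 · 5.504e-06 = 6.456e-09 m³.
Sliding life L = V_lim·H/(K·W) = 6.456e-09 · 5.073e+09 / (8.739e-03 · 10.46) = 358.3 m.

value=358.3 m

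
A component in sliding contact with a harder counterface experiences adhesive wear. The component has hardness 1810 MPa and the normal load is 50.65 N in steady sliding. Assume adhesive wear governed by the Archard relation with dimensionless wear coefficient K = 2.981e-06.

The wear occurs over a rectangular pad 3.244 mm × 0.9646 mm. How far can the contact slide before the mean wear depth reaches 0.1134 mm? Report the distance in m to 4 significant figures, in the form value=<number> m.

All working math maintains full precision; printed values are rounded. Rounded once at the end to 4 significant digits.
Hardness H = 1810 MPa = 1.810e+09 Pa.
Pad sides 3.244 mm × 0.9646 mm = 3.244e-03 m × 9.646e-04 m. Contact area A = 3.244e-03 m × 9.646e-04 m = 3.129e-06 m².
Depth limit h_lim = 0.1134 mm = 1.134e-04 m.
As SI base values: W = 50.65 N, H = 1.810e+09 Pa, K = 2.981e-06.
Allowed volume V_lim = h_lim·A = 1.134e-04 · 3.129e-06 = 3.548e-10 m³.
So the life L = V_lim·H/(K·W) = 3.548e-10 · 1.810e+09 / (2.981e-06 · 50.65) = 4254 m.

value=4254 m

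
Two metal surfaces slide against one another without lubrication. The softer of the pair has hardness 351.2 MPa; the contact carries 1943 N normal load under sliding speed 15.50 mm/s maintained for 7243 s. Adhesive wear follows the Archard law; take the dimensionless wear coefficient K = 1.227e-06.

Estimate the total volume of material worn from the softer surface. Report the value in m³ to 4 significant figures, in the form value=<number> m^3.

Shown intermediates are rounded — the computation holds exact precision, and one final rounding, at four significant figures.
Convert: Sliding speed v = 15.50 mm/s = 0.01550 m/s. Distance covered L = v·t = 0.01550 m/s × 7243 s = 112.3 m.
Convert: Hardness H = 351.2 MPa = 3.512e+08 Pa.
Collected in SI base units: W = 1943 N, H = 3.512e+08 Pa, K = 1.227e-06.
Worn volume V = K·W·L/H = 1.227e-06 · 1943 · 112.3 / 3.512e+08 = 7.621e-10 m³.

value=7.621e-10 m^3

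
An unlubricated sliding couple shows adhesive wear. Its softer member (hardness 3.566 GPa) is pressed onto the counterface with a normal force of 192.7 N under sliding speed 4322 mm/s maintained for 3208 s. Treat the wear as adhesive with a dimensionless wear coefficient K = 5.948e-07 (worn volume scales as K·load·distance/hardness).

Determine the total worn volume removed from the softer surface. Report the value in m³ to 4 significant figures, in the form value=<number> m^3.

value=4.456e-10 m^3

Printed values are rounded, and all arithmetic maintains exact precision, and one last rounding: four significant figures.
Sliding speed v = 4322 mm/s = 4.322 m/s. Sliding distance L = v·t = 4.322 m/s × 3208 s = 1.386e+04 m.
Hardness H = 3.566 GPa = 3.566e+09 Pa.
Collected in SI base units: W = 192.7 N, H = 3.566e+09 Pa, K = 5.948e-07.
Archard relation: V = K·W·L/H = 5.948e-07 · 192.7 · 1.386e+04 / 3.566e+09 = 4.456e-10 m³.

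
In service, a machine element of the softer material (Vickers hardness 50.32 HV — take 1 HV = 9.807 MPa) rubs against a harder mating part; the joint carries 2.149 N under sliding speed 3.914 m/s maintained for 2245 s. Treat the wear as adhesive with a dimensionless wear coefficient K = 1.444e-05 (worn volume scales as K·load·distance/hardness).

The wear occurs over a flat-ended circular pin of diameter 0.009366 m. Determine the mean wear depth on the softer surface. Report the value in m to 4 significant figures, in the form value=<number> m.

value=8.020e-06 m

The intermediates are printed rounded; all working math keeps exact precision. Rounded once at the end, at four significant figures.
Distance L = v·t = 3.914 m/s × 2245 s = 8787 m.
Hardness H = 50.32 HV × 9.807 MPa/HV = 493.5 MPa = 4.935e+08 Pa.
Contact area A = π·d²/4 = π·(0.009366 m)²/4 = 6.890e-05 m².
As SI base values: W = 2.149 N, H = 4.935e+08 Pa, K = 1.444e-05.
Volume removed: V = K·W·L/H = 1.444e-05 · 2.149 · 8787 / 4.935e+08 = 5.525e-10 m³.
Mean depth h = V/A = 5.525e-10 / 6.890e-05 = 8.020e-06 m.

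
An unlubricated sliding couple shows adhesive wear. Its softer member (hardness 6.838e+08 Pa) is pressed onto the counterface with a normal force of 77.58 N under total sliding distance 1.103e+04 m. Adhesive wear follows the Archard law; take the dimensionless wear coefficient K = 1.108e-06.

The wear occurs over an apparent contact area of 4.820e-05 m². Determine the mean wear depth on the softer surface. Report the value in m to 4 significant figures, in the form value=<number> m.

The algebra maintains full float precision — intermediate values are printed rounded, and one final rounding: 4 significant figures.
As SI base values: W = 77.58 N, H = 6.838e+08 Pa, K = 1.108e-06.
Volume removed: V = K·W·L/H = 1.108e-06 · 77.58 · 1.103e+04 / 6.838e+08 = 1.387e-09 m³.
Depth h = V/A = 1.387e-09 / 4.820e-05 = 2.877e-05 m.

value=2.877e-05 m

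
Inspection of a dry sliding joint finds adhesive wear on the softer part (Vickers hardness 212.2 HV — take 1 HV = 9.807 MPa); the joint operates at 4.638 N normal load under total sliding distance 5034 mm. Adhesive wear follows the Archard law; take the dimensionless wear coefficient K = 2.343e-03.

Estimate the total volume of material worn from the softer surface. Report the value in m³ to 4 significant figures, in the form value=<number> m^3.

Intermediates appear rounded; the computation keeps full float precision; one last rounding: 4 significant figures.
The distance L = 5034 mm = 5.034 m.
Hardness H = 212.2 HV × 9.807 MPa/HV = 2081 MPa = 2.081e+09 Pa.
As SI base values: W = 4.638 N, H = 2.081e+09 Pa, K = 2.343e-03.
Worn volume V = K·W·L/H = 2.343e-03 · 4.638 · 5.034 / 2.081e+09 = 2.629e-11 m³.

value=2.629e-11 m^3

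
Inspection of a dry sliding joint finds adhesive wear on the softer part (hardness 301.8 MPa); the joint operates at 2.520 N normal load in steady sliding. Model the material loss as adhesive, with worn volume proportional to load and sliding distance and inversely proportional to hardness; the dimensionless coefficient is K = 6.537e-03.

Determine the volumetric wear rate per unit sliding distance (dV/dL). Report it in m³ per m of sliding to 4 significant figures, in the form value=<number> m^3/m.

value=5.458e-11 m^3/m

All working math holds full precision, and printed values are rounded, and one last rounding: four significant figures.
Convert: Hardness H = 301.8 MPa = 3.018e+08 Pa.
As SI base values: W = 2.520 N, H = 3.018e+08 Pa, K = 6.537e-03.
The wear rate dV/dL = K·W/H, so: 6.537e-03 · 2.520 / 3.018e+08 = 5.458e-11 m³/m.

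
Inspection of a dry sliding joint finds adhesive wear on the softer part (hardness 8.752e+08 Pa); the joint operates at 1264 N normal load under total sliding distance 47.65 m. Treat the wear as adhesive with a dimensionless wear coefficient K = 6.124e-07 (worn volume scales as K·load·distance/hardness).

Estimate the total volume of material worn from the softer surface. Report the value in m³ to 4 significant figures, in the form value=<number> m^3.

value=4.214e-11 m^3

The algebra carries exact precision; the intermediates are displayed rounded. Rounded once at the end, at four significant digits.
Expressed in SI base units: W = 1264 N, H = 8.752e+08 Pa, K = 6.124e-07.
Apply Archard: V = K·W·L/H = 6.124e-07 · 1264 · 47.65 / 8.752e+08 = 4.214e-11 m³.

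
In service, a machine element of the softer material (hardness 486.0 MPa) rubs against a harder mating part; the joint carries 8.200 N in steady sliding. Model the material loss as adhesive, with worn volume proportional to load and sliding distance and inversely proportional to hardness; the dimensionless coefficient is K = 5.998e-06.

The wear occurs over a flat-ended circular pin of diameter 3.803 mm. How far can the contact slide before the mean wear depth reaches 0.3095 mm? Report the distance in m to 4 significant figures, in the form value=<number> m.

value=3.474e+04 m

The algebra keeps full float precision — intermediate values appear rounded. Rounded once at the end, at 4 significant digits.
Convert: Hardness H = 486.0 MPa = 4.860e+08 Pa.
Convert: Pin diameter d = 3.803 mm = 0.003803 m. Contact area A = π·d²/4 = π·(0.003803 m)²/4 = 1.136e-05 m².
Convert: Depth limit h_lim = 0.3095 mm = 3.095e-04 m.
Working in SI base units: W = 8.200 N, H = 4.860e+08 Pa, K = 5.998e-06.
Wearable volume V_lim = h_lim·A = 3.095e-04 · 1.136e-05 = 3.516e-09 m³.
Sliding life L = V_lim·H/(K·W) = 3.516e-09 · 4.860e+08 / (5.998e-06 · 8.200) = 3.474e+04 m.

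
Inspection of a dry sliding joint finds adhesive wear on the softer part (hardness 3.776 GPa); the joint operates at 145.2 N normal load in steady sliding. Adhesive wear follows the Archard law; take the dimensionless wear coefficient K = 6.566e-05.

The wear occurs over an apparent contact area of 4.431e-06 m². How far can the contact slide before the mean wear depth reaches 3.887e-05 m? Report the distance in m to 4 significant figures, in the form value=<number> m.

value=68.22 m

The computation runs at full precision. The intermediates are shown rounded, and one final rounding, at 4 significant figures.
Convert: Hardness H = 3.776 GPa = 3.776e+09 Pa.
In SI base units, W = 145.2 N, H = 3.776e+09 Pa, K = 6.566e-05.
Permissible volume V_lim = h_lim·A = 3.887e-05 · 4.431e-06 = 1.722e-10 m³.
Life L = V_lim·H/(K·W) = 1.722e-10 · 3.776e+09 / (6.566e-05 · 145.2) = 68.22 m.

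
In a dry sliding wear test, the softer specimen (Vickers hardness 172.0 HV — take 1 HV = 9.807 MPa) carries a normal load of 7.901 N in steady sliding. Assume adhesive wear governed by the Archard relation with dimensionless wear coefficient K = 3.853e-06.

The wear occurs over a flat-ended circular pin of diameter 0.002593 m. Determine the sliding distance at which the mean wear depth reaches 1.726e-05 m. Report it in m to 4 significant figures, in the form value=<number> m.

value=5050 m

The intermediates appear rounded. All working math holds full float precision, and one final rounding, at four significant figures.
Hardness H = 172.0 HV × 9.807 MPa/HV = 1687 MPa = 1.687e+09 Pa.
Contact area A = π·d²/4 = π·(0.002593 m)²/4 = 5.281e-06 m².
In SI base units: W = 7.901 N, H = 1.687e+09 Pa, K = 3.853e-06.
Allowed volume V_lim = h_lim·A = 1.726e-05 · 5.281e-06 = 9.115e-11 m³.
Inverting, life L = V_lim·H/(K·W) = 9.115e-11 · 1.687e+09 / (3.853e-06 · 7.901) = 5050 m.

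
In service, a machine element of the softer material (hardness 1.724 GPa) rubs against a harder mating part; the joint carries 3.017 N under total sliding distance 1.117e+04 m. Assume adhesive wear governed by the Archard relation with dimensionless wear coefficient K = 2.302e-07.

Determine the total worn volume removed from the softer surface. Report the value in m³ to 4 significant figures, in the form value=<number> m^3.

value=4.500e-12 m^3

Every step holds full float precision. Displayed values are rounded, and one last rounding, at four significant figures.
Hardness H = 1.724 GPa = 1.724e+09 Pa.
Expressed in SI base units: W = 3.017 N, H = 1.724e+09 Pa, K = 2.302e-07.
Apply Archard: V = K·W·L/H = 2.302e-07 · 3.017 · 1.117e+04 / 1.724e+09 = 4.500e-12 m³.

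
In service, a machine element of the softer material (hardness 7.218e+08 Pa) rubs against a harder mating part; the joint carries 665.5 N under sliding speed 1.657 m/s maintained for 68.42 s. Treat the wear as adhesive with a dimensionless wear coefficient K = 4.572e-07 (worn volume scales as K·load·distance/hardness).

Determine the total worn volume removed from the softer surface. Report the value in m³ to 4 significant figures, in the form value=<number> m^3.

value=4.779e-11 m^3

All working math carries full float precision; intermediate values are displayed rounded — a lone final rounding: 4 significant digits.
Total distance L = v·t = 1.657 m/s × 68.42 s = 113.4 m.
As SI base values: W = 665.5 N, H = 7.218e+08 Pa, K = 4.572e-07.
The Archard volume V = K·W·L/H = 4.572e-07 · 665.5 · 113.4 / 7.218e+08 = 4.779e-11 m³.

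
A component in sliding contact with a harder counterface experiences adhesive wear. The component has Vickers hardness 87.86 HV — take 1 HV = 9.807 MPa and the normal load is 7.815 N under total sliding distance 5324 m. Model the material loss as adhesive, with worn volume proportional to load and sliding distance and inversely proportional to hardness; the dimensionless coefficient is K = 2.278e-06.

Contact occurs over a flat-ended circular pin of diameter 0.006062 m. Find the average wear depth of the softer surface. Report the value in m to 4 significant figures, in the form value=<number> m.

value=3.811e-06 m

Every step maintains full float precision. Intermediates appear rounded. Rounded once at the end: 4 significant figures.
Hardness H = 87.86 HV × 9.807 MPa/HV = 861.6 MPa = 8.616e+08 Pa.
Contact area A = π·d²/4 = π·(0.006062 m)²/4 = 2.886e-05 m².
In SI base units: W = 7.815 N, H = 8.616e+08 Pa, K = 2.278e-06.
Archard relation: V = K·W·L/H = 2.278e-06 · 7.815 · 5324 / 8.616e+08 = 1.100e-10 m³.
Wear depth h = V/A = 1.100e-10 / 2.886e-05 = 3.811e-06 m.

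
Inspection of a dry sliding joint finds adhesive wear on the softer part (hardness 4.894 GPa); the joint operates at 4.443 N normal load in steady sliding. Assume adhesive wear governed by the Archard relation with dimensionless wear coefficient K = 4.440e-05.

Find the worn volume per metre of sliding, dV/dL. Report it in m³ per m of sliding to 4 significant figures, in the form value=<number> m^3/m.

Every step keeps full float precision, and intermediate values appear rounded; one final rounding, at four significant figures.
Hardness H = 4.894 GPa = 4.894e+09 Pa.
In SI base units, W = 4.443 N, H = 4.894e+09 Pa, K = 4.440e-05.
Sliding wear rate dV/dL = K·W/H — distance-free: 4.440e-05 · 4.443 / 4.894e+09 = 4.031e-14 m³/m.

value=4.031e-14 m^3/m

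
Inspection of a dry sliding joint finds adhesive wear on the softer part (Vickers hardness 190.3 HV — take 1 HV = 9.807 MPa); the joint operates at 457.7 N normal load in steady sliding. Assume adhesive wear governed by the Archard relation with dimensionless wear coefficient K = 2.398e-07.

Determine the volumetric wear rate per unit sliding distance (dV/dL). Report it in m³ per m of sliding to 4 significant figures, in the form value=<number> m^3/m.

Quoted intermediates are rounded — all working math keeps full precision — rounded once at the end: four significant digits.
Convert: Hardness H = 190.3 HV × 9.807 MPa/HV = 1866 MPa = 1.866e+09 Pa.
Working in SI base units: W = 457.7 N, H = 1.866e+09 Pa, K = 2.398e-07.
Sliding wear rate dV/dL = K·W/H (no L dependence): 2.398e-07 · 457.7 / 1.866e+09 = 5.881e-14 m³/m.

value=5.881e-14 m^3/m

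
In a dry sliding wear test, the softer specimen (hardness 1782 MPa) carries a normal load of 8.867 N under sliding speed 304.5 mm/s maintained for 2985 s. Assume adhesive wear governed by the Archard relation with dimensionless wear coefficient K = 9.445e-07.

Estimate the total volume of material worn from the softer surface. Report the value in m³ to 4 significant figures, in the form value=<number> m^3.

value=4.272e-12 m^3

Each operation maintains exact precision; intermediates are printed rounded, and rounded once at the end: four significant digits.
Sliding speed v = 304.5 mm/s = 0.3045 m/s. Distance covered L = v·t = 0.3045 m/s × 2985 s = 908.9 m.
Hardness H = 1782 MPa = 1.782e+09 Pa.
Working in SI base units: W = 8.867 N, H = 1.782e+09 Pa, K = 9.445e-07.
Volume removed: V = K·W·L/H = 9.445e-07 · 8.867 · 908.9 / 1.782e+09 = 4.272e-12 m³.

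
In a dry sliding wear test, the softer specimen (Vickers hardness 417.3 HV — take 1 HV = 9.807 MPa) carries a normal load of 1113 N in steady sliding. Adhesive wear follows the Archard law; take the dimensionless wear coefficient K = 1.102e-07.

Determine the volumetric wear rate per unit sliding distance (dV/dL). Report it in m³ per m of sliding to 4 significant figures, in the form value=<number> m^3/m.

value=2.997e-14 m^3/m

Printed values are rounded — each operation carries full float precision — one last rounding to four significant figures.
Convert: Hardness H = 417.3 HV × 9.807 MPa/HV = 4092 MPa = 4.092e+09 Pa.
Working in SI base units: W = 1113 N, H = 4.092e+09 Pa, K = 1.102e-07.
The wear rate dV/dL = K·W/H, per unit distance: 1.102e-07 · 1113 / 4.092e+09 = 2.997e-14 m³/m.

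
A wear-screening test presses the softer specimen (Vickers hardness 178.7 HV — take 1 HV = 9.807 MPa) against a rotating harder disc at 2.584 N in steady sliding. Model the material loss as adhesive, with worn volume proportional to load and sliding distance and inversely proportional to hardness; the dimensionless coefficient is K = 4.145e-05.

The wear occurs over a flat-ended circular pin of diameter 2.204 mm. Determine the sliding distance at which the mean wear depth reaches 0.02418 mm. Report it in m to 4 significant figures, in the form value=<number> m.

Every step keeps full float precision; intermediate values are displayed rounded — rounded just once, at 4 significant digits.
Hardness H = 178.7 HV × 9.807 MPa/HV = 1753 MPa = 1.753e+09 Pa.
Pin diameter d = 2.204 mm = 0.002204 m. Contact area A = π·d²/4 = π·(0.002204 m)²/4 = 3.815e-06 m².
Depth limit h_lim = 0.02418 mm = 2.418e-05 m.
Restated in SI base units: W = 2.584 N, H = 1.753e+09 Pa, K = 4.145e-05.
Permissible volume V_lim = h_lim·A = 2.418e-05 · 3.815e-06 = 9.225e-11 m³.
So the life L = V_lim·H/(K·W) = 9.225e-11 · 1.753e+09 / (4.145e-05 · 2.584) = 1509 m.

value=1509 m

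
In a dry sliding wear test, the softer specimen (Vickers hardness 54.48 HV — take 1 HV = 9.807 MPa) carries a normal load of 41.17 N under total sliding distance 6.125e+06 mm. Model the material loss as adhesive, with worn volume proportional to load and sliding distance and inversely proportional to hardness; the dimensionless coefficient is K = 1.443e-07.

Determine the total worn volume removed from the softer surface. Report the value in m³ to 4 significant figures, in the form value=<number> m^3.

Each operation keeps full float precision. The intermediates are shown rounded; rounded once at the end to four significant figures.
Convert: Distance covered L = 6.125e+06 mm = 6125 m.
Convert: Hardness H = 54.48 HV × 9.807 MPa/HV = 534.3 MPa = 5.343e+08 Pa.
As SI base values: W = 41.17 N, H = 5.343e+08 Pa, K = 1.443e-07.
Wear volume V = K·W·L/H = 1.443e-07 · 41.17 · 6125 / 5.343e+08 = 6.811e-11 m³.

value=6.811e-11 m^3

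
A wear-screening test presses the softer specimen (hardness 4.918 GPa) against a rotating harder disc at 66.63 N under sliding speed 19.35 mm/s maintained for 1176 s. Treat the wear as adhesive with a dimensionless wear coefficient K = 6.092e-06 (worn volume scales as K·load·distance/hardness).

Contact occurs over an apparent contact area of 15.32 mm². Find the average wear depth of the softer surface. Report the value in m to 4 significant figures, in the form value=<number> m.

value=1.226e-07 m

Intermediate values are displayed rounded. Each operation runs at exact precision. Rounded once at the end: four significant figures.
Sliding speed v = 19.35 mm/s = 0.01935 m/s. Distance covered L = v·t = 0.01935 m/s × 1176 s = 22.76 m.
Hardness H = 4.918 GPa = 4.918e+09 Pa.
Contact area A = 15.32 mm² = 1.532e-05 m².
Collected in SI base units: W = 66.63 N, H = 4.918e+09 Pa, K = 6.092e-06.
Volume removed: V = K·W·L/H = 6.092e-06 · 66.63 · 22.76 / 4.918e+09 = 1.878e-12 m³.
Depth of wear h = V/A = 1.878e-12 / 1.532e-05 = 1.226e-07 m.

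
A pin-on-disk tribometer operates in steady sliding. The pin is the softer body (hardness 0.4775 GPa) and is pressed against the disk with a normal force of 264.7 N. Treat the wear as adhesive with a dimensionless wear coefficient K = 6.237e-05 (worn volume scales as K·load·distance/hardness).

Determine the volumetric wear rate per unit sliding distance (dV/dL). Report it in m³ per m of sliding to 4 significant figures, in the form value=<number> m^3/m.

value=3.457e-11 m^3/m

Each operation keeps full precision, and displayed values are rounded — a single final rounding to four significant digits.
Hardness H = 0.4775 GPa = 4.775e+08 Pa.
Working in SI base units: W = 264.7 N, H = 4.775e+08 Pa, K = 6.237e-05.
Rate of wear dV/dL = K·W/H: 6.237e-05 · 264.7 / 4.775e+08 = 3.457e-11 m³/m.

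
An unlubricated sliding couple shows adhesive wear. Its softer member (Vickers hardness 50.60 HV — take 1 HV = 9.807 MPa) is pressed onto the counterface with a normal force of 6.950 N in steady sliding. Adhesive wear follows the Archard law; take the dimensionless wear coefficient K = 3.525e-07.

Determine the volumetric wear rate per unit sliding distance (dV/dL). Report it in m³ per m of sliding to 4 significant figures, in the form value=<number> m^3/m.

Each operation maintains full float precision; the intermediates are printed rounded. Rounded once at the end to 4 significant digits.
Convert: Hardness H = 50.60 HV × 9.807 MPa/HV = 496.2 MPa = 4.962e+08 Pa.
Working in SI base units: W = 6.950 N, H = 4.962e+08 Pa, K = 3.525e-07.
Rate of wear dV/dL = K·W/H (no L dependence): 3.525e-07 · 6.950 / 4.962e+08 = 4.937e-15 m³/m.

value=4.937e-15 m^3/m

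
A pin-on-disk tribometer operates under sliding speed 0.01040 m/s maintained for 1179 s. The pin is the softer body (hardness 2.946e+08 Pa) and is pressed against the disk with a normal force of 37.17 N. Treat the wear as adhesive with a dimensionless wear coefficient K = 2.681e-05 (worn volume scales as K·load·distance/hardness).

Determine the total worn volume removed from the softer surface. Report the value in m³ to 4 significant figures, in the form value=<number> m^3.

value=4.148e-11 m^3

The algebra carries exact precision, and the intermediates are printed rounded. Rounded once at the end, at four significant digits.
Distance L = v·t = 0.01040 m/s × 1179 s = 12.26 m.
As SI base values: W = 37.17 N, H = 2.946e+08 Pa, K = 2.681e-05.
Apply Archard: V = K·W·L/H = 2.681e-05 · 37.17 · 12.26 / 2.946e+08 = 4.148e-11 m³.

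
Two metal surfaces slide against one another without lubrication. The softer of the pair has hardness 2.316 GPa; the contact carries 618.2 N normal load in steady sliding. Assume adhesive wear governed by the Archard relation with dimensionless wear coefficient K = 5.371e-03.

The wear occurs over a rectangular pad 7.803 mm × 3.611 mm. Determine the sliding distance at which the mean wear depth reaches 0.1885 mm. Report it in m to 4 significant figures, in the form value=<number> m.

value=3.705 m

Intermediates are printed rounded. Each operation runs at exact precision. Rounded once at the end to four significant figures.
Hardness H = 2.316 GPa = 2.316e+09 Pa.
Pad sides 7.803 mm × 3.611 mm = 0.007803 m × 0.003611 m. Contact area A = 0.007803 m × 0.003611 m = 2.818e-05 m².
Depth limit h_lim = 0.1885 mm = 1.885e-04 m.
Collected in SI base units: W = 618.2 N, H = 2.316e+09 Pa, K = 5.371e-03.
Allowed volume V_lim = h_lim·A = 1.885e-04 · 2.818e-05 = 5.311e-09 m³.
Life L = V_lim·H/(K·W) = 5.311e-09 · 2.316e+09 / (5.371e-03 · 618.2) = 3.705 m.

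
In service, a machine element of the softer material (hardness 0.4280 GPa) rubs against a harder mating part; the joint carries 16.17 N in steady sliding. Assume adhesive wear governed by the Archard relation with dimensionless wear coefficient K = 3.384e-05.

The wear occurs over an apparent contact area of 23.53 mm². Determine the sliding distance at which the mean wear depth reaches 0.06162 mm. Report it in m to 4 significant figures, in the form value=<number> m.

Intermediate values are shown rounded, and all arithmetic keeps full precision. Rounded just once to 4 significant figures.
Hardness H = 0.4280 GPa = 4.280e+08 Pa.
Contact area A = 23.53 mm² = 2.353e-05 m².
Depth limit h_lim = 0.06162 mm = 6.162e-05 m.
Working in SI base units: W = 16.17 N, H = 4.280e+08 Pa, K = 3.384e-05.
Volume at the limit: V_lim = h_lim·A = 6.162e-05 · 2.353e-05 = 1.450e-09 m³.
Life L = V_lim·H/(K·W) = 1.450e-09 · 4.280e+08 / (3.384e-05 · 16.17) = 1134 m.

value=1134 m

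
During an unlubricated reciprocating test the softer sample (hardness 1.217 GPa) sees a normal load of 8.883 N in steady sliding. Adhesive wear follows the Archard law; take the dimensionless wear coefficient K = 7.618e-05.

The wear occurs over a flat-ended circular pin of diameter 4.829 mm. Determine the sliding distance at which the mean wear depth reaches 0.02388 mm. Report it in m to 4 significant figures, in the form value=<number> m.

value=786.6 m

All working math runs at full precision; intermediate values are displayed rounded, and rounded just once, at 4 significant digits.
Hardness H = 1.217 GPa = 1.217e+09 Pa.
Pin diameter d = 4.829 mm = 0.004829 m. Contact area A = π·d²/4 = π·(0.004829 m)²/4 = 1.831e-05 m².
Depth limit h_lim = 0.02388 mm = 2.388e-05 m.
In SI base units, W = 8.883 N, H = 1.217e+09 Pa, K = 7.618e-05.
Allowed volume V_lim = h_lim·A = 2.388e-05 · 1.831e-05 = 4.374e-10 m³.
Inverting, life L = V_lim·H/(K·W) = 4.374e-10 · 1.217e+09 / (7.618e-05 · 8.883) = 786.6 m.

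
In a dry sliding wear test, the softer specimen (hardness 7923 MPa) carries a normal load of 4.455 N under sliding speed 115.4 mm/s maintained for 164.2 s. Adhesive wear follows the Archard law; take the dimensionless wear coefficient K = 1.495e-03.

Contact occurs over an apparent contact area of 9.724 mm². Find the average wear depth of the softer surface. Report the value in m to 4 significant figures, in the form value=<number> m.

All working math carries exact precision, and intermediates are printed rounded — rounded just once, at four significant figures.
Convert: Sliding speed v = 115.4 mm/s = 0.1154 m/s. Distance covered L = v·t = 0.1154 m/s × 164.2 s = 18.95 m.
Convert: Hardness H = 7923 MPa = 7.923e+09 Pa.
Convert: Contact area A = 9.724 mm² = 9.724e-06 m².
SI base units throughout: W = 4.455 N, H = 7.923e+09 Pa, K = 1.495e-03.
By Archard's law, V = K·W·L/H = 1.495e-03 · 4.455 · 18.95 / 7.923e+09 = 1.593e-11 m³.
Average depth h = V/A = 1.593e-11 / 9.724e-06 = 1.638e-06 m.

value=1.638e-06 m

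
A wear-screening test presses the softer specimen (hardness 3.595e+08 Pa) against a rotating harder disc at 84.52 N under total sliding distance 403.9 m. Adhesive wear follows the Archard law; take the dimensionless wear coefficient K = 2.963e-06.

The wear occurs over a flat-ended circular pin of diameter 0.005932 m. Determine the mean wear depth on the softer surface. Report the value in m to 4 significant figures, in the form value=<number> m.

Each operation maintains exact precision; intermediates are displayed rounded, and one final rounding: 4 significant digits.
Convert: Contact area A = π·d²/4 = π·(0.005932 m)²/4 = 2.764e-05 m².
In SI base units, W = 84.52 N, H = 3.595e+08 Pa, K = 2.963e-06.
Volume removed: V = K·W·L/H = 2.963e-06 · 84.52 · 403.9 / 3.595e+08 = 2.814e-10 m³.
Depth h = V/A = 2.814e-10 / 2.764e-05 = 1.018e-05 m.

value=1.018e-05 m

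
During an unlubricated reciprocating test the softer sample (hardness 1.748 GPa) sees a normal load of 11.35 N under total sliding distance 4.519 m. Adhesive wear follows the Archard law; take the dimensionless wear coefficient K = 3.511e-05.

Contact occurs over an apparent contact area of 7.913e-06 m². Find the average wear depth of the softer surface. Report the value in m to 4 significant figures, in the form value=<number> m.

Every step holds full float precision, and intermediate values are shown rounded — one final rounding, at four significant figures.
Hardness H = 1.748 GPa = 1.748e+09 Pa.
Restated in SI base units: W = 11.35 N, H = 1.748e+09 Pa, K = 3.511e-05.
Apply Archard: V = K·W·L/H = 3.511e-05 · 11.35 · 4.519 / 1.748e+09 = 1.030e-12 m³.
Depth h = V/A = 1.030e-12 / 7.913e-06 = 1.302e-07 m.

value=1.302e-07 m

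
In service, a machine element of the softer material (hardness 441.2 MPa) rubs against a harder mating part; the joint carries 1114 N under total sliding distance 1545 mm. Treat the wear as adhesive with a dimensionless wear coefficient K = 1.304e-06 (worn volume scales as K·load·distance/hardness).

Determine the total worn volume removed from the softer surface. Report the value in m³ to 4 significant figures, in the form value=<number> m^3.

value=5.087e-12 m^3

Intermediates are printed rounded, and every step maintains full precision; a single final rounding to 4 significant figures.
Convert: The distance L = 1545 mm = 1.545 m.
Convert: Hardness H = 441.2 MPa = 4.412e+08 Pa.
Working in SI base units: W = 1114 N, H = 4.412e+08 Pa, K = 1.304e-06.
Archard volume V = K·W·L/H = 1.304e-06 · 1114 · 1.545 / 4.412e+08 = 5.087e-12 m³.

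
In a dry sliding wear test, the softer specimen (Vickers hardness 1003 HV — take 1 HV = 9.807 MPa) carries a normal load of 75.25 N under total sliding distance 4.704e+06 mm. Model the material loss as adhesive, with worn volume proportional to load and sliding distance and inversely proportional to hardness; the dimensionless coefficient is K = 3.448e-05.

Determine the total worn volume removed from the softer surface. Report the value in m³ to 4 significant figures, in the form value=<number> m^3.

value=1.241e-09 m^3

Quoted intermediates are rounded — all working math holds exact precision. Rounded just once: 4 significant digits.
Sliding distance L = 4.704e+06 mm = 4704 m.
Hardness H = 1003 HV × 9.807 MPa/HV = 9836 MPa = 9.836e+09 Pa.
SI base units throughout: W = 75.25 N, H = 9.836e+09 Pa, K = 3.448e-05.
Archard relation: V = K·W·L/H = 3.448e-05 · 75.25 · 4704 / 9.836e+09 = 1.241e-09 m³.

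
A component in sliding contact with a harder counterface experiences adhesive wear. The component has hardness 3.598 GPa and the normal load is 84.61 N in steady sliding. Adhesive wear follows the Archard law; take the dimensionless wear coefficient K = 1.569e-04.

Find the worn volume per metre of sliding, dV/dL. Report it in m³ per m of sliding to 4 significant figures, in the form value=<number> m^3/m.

Each operation carries full precision; intermediates are displayed rounded, and one final rounding, at 4 significant digits.
Hardness H = 3.598 GPa = 3.598e+09 Pa.
Restated in SI base units: W = 84.61 N, H = 3.598e+09 Pa, K = 1.569e-04.
Sliding wear rate dV/dL = K·W/H, so: 1.569e-04 · 84.61 / 3.598e+09 = 3.690e-12 m³/m.

value=3.690e-12 m^3/m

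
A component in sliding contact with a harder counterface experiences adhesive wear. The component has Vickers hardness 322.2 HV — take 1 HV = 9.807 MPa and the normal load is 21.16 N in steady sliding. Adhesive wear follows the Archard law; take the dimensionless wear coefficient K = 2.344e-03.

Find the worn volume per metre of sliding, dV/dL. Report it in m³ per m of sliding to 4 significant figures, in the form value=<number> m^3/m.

value=1.570e-11 m^3/m

Intermediate values are printed rounded; all working math runs at full precision. Rounded just once to four significant figures.
Convert: Hardness H = 322.2 HV × 9.807 MPa/HV = 3160 MPa = 3.160e+09 Pa.
Restated in SI base units: W = 21.16 N, H = 3.160e+09 Pa, K = 2.344e-03.
Wear rate dV/dL = K·W/H, per unit distance: 2.344e-03 · 21.16 / 3.160e+09 = 1.570e-11 m³/m.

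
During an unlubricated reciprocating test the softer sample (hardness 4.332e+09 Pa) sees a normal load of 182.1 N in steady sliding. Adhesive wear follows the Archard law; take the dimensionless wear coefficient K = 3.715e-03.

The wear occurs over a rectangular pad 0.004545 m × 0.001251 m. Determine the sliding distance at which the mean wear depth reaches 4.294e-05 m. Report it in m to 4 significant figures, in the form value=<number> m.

value=1.563 m

The algebra carries full float precision — the intermediates appear rounded — a single final rounding, at 4 significant figures.
Contact area A = 0.004545 m × 0.001251 m = 5.686e-06 m².
As SI base values: W = 182.1 N, H = 4.332e+09 Pa, K = 3.715e-03.
At the depth limit, V_lim = h_lim·A = 4.294e-05 · 5.686e-06 = 2.441e-10 m³.
So the life L = V_lim·H/(K·W) = 2.441e-10 · 4.332e+09 / (3.715e-03 · 182.1) = 1.563 m.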